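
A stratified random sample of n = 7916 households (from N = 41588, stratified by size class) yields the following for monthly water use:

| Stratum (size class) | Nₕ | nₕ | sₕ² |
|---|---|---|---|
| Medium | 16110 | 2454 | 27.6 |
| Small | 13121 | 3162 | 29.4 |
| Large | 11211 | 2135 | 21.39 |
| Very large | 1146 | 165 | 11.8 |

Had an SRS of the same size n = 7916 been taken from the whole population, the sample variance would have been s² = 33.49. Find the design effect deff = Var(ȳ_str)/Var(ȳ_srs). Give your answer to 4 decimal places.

Var(ȳ_str) = Σ Wₕ²(1−fₕ)sₕ²/nₕ with Wₕ = Nₕ/41588:
  Medium: (16110/41588)²·(1−2454/16110)·27.6/2454 = 0.0014305976
  Small: (13121/41588)²·(1−3162/13121)·29.4/3162 = 7.0247692 × 10^-4
  Large: (11211/41588)²·(1−2135/11211)·21.39/2135 = 5.8940752 × 10^-4
  Very large: (1146/41588)²·(1−165/1146)·11.8/165 = 4.6485298 × 10^-5
  → Var(ȳ_str) = 0.0027689673.
Var(ȳ_srs) = (1 − 7916/41588)·33.49/7916 = 0.0034253917.
deff = 0.0027689673 / 0.0034253917 = 0.8084.

0.8084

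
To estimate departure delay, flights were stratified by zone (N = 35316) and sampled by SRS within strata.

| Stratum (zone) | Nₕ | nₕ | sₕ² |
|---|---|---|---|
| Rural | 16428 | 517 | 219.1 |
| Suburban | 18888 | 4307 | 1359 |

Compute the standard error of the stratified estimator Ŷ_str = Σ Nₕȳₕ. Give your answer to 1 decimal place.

Var(Ŷ_str) = Σₕ Nₕ²(1 − fₕ)sₕ²/nₕ.
Rural: 16428²·(1 − 517/16428)·219.1/517 = 1.1077302 × 10^8.
Suburban: 18888²·(1 − 4307/18888)·1359/4307 = 8.6899618 × 10^7.
Sum = 1.9767264 × 10^8.
SE = √(1.9767264 × 10^8) = 14059.6.

14059.6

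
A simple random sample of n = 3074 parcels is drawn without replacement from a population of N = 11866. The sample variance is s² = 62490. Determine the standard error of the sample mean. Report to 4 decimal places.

Under SRS without replacement, Var(ȳ) = (1 − f)·s²/n with f = n/N = 3074/11866 = 0.25905950.
Var(ȳ) = (1 − 0.25905950)·62490/3074 = 0.74094050·20.328562 = 15.062255.
SE(ȳ) = √(15.062255) = 3.8810.

3.8810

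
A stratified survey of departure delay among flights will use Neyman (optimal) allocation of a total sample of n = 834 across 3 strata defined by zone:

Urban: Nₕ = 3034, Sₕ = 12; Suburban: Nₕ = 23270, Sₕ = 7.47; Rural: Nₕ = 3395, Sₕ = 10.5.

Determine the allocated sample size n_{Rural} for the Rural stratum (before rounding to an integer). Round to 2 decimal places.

Neyman allocation: nₕ = n·NₕSₕ / Σⱼ NⱼSⱼ.
Σ NⱼSⱼ = 3034·12 + 23270·7.47 + 3395·10.5 = 245882.4.
n_{Rural} = 834·3395·10.5 / 245882.4 = 120.91.

120.91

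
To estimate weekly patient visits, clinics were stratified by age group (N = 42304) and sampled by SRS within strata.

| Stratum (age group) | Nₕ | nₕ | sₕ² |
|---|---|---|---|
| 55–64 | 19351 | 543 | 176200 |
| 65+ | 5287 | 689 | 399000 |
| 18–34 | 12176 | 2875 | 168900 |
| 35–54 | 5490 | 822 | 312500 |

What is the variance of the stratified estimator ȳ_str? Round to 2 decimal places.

Var(ȳ_str) = Σₕ Wₕ²(1 − fₕ)sₕ²/nₕ with Wₕ = Nₕ/N, N = 42304.
55–64: Wₕ = 0.45742719; term = 0.45742719²·(1 − 0.02806057)·176200/543 = 65.991688.
65+: Wₕ = 0.12497636; term = 0.12497636²·(1 − 0.13031965)·399000/689 = 7.8662743.
18–34: Wₕ = 0.28782148; term = 0.28782148²·(1 − 0.23612024)·168900/2875 = 3.7176048.
35–54: Wₕ = 0.12977496; term = 0.12977496²·(1 − 0.14972678)·312500/822 = 5.4440052.
Sum = 83.019572.

83.02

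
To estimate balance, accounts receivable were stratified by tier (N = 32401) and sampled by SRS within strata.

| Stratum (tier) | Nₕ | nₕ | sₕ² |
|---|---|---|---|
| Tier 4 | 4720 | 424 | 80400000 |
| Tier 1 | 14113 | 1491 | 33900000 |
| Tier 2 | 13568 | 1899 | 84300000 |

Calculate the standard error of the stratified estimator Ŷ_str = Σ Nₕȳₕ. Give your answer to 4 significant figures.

Var(Ŷ_str) = Σₕ Nₕ²(1 − fₕ)sₕ²/nₕ.
Tier 4: 4720²·(1 − 424/4720)·80400000/424 = 3.8450011 × 10^12.
Tier 1: 14113²·(1 − 1491/14113)·33900000/1491 = 4.0501357 × 10^12.
Tier 2: 13568²·(1 − 1899/13568)·84300000/1899 = 7.028329 × 10^12.
Sum = 1.4923466 × 10^13.
SE = √(1.4923466 × 10^13) = 3.863 × 10^6.

3.863 × 10^6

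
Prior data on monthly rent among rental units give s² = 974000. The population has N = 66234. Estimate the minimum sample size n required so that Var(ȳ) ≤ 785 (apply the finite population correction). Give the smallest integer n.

Without fpc, n₀ = s²/D = 974000/785 = 1240.7643.
With fpc, (1 − n/N)·s²/n ≤ D requires n ≥ n₀/(1 + n₀/N) = 1240.7643/(1 + 1240.7643/66234) = 1217.9484.
Rounding up, n = 1218.

1218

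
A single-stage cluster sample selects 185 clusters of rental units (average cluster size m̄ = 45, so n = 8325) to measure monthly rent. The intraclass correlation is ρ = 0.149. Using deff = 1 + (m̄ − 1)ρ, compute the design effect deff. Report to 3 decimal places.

deff = 1 + (45 − 1)·0.149 = 1 + 6.556 = 7.556.

7.556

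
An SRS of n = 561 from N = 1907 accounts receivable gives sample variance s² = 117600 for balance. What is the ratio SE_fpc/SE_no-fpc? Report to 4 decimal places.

f = n/N = 561/1907 = 0.29417934.
SE_no-fpc = √(s²/n) = 14.478455; SE_fpc = √((1−f)s²/n) = 12.163804.
Ratio = √(1−f) = 0.84013134.

0.8401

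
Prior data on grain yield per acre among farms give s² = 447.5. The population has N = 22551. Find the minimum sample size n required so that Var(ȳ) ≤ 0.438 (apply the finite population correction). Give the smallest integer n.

Without fpc, n₀ = s²/D = 447.5/0.438 = 1021.6895.
With fpc, (1 − n/N)·s²/n ≤ D requires n ≥ n₀/(1 + n₀/N) = 1021.6895/(1 + 1021.6895/22551) = 977.4073.
Rounding up, n = 978.

978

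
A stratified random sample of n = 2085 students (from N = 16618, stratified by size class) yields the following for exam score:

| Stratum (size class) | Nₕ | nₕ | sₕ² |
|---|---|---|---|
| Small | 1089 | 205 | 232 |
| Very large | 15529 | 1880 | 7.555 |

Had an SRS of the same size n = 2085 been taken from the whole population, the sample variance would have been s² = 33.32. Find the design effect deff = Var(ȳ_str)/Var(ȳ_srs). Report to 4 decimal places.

0.5030

Var(ȳ_str) = Σ Wₕ²(1−fₕ)sₕ²/nₕ with Wₕ = Nₕ/16618:
  Small: (1089/16618)²·(1−205/1089)·232/205 = 0.0039450886
  Very large: (15529/16618)²·(1−1880/15529)·7.555/1880 = 0.0030843484
  → Var(ȳ_str) = 0.007029437.
Var(ȳ_srs) = (1 − 2085/16618)·33.32/2085 = 0.013975761.
deff = 0.007029437 / 0.013975761 = 0.5030.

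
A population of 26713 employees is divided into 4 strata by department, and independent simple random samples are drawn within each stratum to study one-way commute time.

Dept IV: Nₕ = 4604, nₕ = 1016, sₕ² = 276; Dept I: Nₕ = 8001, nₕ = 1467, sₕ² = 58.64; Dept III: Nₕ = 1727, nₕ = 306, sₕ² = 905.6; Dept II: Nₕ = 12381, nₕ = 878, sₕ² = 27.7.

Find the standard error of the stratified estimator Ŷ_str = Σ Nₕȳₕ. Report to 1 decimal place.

4281.7

Var(Ŷ_str) = Σₕ Nₕ²(1 − fₕ)sₕ²/nₕ.
Dept IV: 4604²·(1 − 1016/4604)·276/1016 = 4.4874862 × 10^6.
Dept I: 8001²·(1 − 1467/8001)·58.64/1467 = 2.0897159 × 10^6.
Dept III: 1727²·(1 − 306/1727)·905.6/306 = 7.2627551 × 10^6.
Dept II: 12381²·(1 − 878/12381)·27.7/878 = 4.4931622 × 10^6.
Sum = 1.8333119 × 10^7.
SE = √(1.8333119 × 10^7) = 4281.7.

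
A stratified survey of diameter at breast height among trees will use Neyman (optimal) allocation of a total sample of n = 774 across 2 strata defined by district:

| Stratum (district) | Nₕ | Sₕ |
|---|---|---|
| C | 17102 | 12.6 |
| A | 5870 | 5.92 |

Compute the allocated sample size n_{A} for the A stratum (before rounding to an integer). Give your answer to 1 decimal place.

Neyman allocation: nₕ = n·NₕSₕ / Σⱼ NⱼSⱼ.
Σ NⱼSⱼ = 17102·12.6 + 5870·5.92 = 250235.6.
n_{A} = 774·5870·5.92 / 250235.6 = 107.5.

107.5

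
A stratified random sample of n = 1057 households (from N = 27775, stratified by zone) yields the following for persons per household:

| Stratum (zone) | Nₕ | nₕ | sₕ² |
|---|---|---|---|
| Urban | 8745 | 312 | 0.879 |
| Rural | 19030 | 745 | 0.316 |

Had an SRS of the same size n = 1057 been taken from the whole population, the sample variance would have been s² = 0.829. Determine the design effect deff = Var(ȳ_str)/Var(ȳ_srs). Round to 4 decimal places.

0.6106

Var(ȳ_str) = Σ Wₕ²(1−fₕ)sₕ²/nₕ with Wₕ = Nₕ/27775:
  Urban: (8745/27775)²·(1−312/8745)·0.879/312 = 2.6931966 × 10^-4
  Rural: (19030/27775)²·(1−745/19030)·0.316/745 = 1.9131826 × 10^-4
  → Var(ȳ_str) = 4.6063792 × 10^-4.
Var(ȳ_srs) = (1 − 1057/27775)·0.829/1057 = 7.5444819 × 10^-4.
deff = (4.6063792 × 10^-4) / (7.5444819 × 10^-4) = 0.6106.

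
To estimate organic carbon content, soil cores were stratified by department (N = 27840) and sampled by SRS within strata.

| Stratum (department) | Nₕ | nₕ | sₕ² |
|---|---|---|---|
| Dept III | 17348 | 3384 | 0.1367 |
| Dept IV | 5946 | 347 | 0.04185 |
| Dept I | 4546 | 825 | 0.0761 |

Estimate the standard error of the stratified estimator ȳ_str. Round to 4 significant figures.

0.004452

Var(ȳ_str) = Σₕ Wₕ²(1 − fₕ)sₕ²/nₕ with Wₕ = Nₕ/N, N = 27840.
Dept III: Wₕ = 0.62313218; term = 0.62313218²·(1 − 0.19506571)·0.1367/3384 = 1.2625801 × 10^-5.
Dept IV: Wₕ = 0.21357759; term = 0.21357759²·(1 − 0.05835856)·0.04185/347 = 5.1803953 × 10^-6.
Dept I: Wₕ = 0.16329023; term = 0.16329023²·(1 − 0.18147822)·0.0761/825 = 2.0131742 × 10^-6.
Sum = 1.9819371 × 10^-5.
SE = √(1.9819371 × 10^-5) = 0.004452.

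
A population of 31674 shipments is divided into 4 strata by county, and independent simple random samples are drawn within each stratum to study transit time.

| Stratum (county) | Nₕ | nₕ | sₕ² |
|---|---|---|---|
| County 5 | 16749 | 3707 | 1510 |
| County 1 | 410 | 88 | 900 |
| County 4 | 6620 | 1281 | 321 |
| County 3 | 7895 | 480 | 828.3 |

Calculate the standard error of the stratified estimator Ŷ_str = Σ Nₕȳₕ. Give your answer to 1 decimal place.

14149.4

Var(Ŷ_str) = Σₕ Nₕ²(1 − fₕ)sₕ²/nₕ.
County 5: 16749²·(1 − 3707/16749)·1510/3707 = 8.8978983 × 10^7.
County 1: 410²·(1 − 88/410)·900/88 = 1.3502045 × 10^6.
County 4: 6620²·(1 − 1281/6620)·321/1281 = 8.8567383 × 10^6.
County 3: 7895²·(1 − 480/7895)·828.3/480 = 1.0102055 × 10^8.
Sum = 2.0020648 × 10^8.
SE = √(2.0020648 × 10^8) = 14149.4.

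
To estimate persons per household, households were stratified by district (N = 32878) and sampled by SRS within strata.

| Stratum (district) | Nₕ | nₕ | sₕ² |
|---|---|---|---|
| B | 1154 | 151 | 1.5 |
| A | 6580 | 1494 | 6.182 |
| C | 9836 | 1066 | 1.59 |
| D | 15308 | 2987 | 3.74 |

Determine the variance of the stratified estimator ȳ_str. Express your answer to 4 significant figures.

Var(ȳ_str) = Σₕ Wₕ²(1 − fₕ)sₕ²/nₕ with Wₕ = Nₕ/N, N = 32878.
B: Wₕ = 0.03509946; term = 0.03509946²·(1 − 0.13084922)·1.5/151 = 1.0636782 × 10^-5.
A: Wₕ = 0.20013383; term = 0.20013383²·(1 − 0.22705167)·6.182/1494 = 1.2810612 × 10^-4.
C: Wₕ = 0.29916662; term = 0.29916662²·(1 − 0.10837739)·1.59/1066 = 1.1902748 × 10^-4.
D: Wₕ = 0.46560010; term = 0.46560010²·(1 − 0.19512673)·3.74/2987 = 2.1846909 × 10^-4.
Sum = 4.7623947 × 10^-4.

4.762 × 10^-4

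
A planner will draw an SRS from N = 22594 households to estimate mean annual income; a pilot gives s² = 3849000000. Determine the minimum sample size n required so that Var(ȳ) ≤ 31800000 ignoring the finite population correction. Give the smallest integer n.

122

Without fpc, n₀ = s²/D = 3849000000/31800000 = 121.0377.
Rounding up, n = 122.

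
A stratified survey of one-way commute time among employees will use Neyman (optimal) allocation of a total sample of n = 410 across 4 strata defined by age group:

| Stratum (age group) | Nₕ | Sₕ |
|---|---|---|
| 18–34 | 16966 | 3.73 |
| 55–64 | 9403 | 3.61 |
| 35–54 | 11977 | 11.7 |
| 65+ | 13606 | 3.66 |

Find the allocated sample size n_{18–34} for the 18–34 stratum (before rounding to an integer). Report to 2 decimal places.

90.36

Neyman allocation: nₕ = n·NₕSₕ / Σⱼ NⱼSⱼ.
Σ NⱼSⱼ = 16966·3.73 + 9403·3.61 + 11977·11.7 + 13606·3.66 = 287156.87.
n_{18–34} = 410·16966·3.73 / 287156.87 = 90.36.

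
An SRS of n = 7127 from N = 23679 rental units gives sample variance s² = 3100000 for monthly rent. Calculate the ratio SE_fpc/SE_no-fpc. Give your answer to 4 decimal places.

f = n/N = 7127/23679 = 0.30098399.
SE_no-fpc = √(s²/n) = 20.855829; SE_fpc = √((1−f)s²/n) = 17.43697.
Ratio = √(1−f) = 0.83607177.

0.8361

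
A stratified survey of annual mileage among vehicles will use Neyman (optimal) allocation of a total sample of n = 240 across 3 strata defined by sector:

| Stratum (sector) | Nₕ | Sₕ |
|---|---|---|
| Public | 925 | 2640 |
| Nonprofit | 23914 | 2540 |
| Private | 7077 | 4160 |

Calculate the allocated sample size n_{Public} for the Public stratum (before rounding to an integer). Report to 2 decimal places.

6.33

Neyman allocation: nₕ = n·NₕSₕ / Σⱼ NⱼSⱼ.
Σ NⱼSⱼ = 925·2640 + 23914·2540 + 7077·4160 = 9.262388 × 10^7.
n_{Public} = 240·925·2640 / (9.262388 × 10^7) = 6.33.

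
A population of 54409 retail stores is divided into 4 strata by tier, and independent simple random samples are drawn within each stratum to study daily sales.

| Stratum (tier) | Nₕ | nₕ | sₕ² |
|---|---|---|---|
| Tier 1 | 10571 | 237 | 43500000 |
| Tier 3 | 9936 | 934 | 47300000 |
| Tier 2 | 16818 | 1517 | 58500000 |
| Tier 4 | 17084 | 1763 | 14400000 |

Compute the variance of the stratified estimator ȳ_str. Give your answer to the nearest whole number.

12377

Var(ȳ_str) = Σₕ Wₕ²(1 − fₕ)sₕ²/nₕ with Wₕ = Nₕ/N, N = 54409.
Tier 1: Wₕ = 0.19428771; term = 0.19428771²·(1 − 0.02241983)·43500000/237 = 6773.0449.
Tier 3: Wₕ = 0.18261685; term = 0.18261685²·(1 − 0.09400161)·47300000/934 = 1530.1125.
Tier 2: Wₕ = 0.30910327; term = 0.30910327²·(1 − 0.09020098)·58500000/1517 = 3352.1463.
Tier 4: Wₕ = 0.31399217; term = 0.31399217²·(1 − 0.10319597)·14400000/1763 = 722.17985.
Sum = 12377.484.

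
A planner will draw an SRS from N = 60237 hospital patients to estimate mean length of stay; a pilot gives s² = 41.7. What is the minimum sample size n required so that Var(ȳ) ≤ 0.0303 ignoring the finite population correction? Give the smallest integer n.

1377

Without fpc, n₀ = s²/D = 41.7/0.0303 = 1376.2376.
Rounding up, n = 1377.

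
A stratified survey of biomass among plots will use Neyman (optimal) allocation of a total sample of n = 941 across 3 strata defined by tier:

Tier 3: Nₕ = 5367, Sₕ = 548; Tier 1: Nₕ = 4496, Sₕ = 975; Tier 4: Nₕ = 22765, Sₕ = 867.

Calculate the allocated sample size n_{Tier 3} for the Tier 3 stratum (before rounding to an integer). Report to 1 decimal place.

102.3

Neyman allocation: nₕ = n·NₕSₕ / Σⱼ NⱼSⱼ.
Σ NⱼSⱼ = 5367·548 + 4496·975 + 22765·867 = 2.7061971 × 10^7.
n_{Tier 3} = 941·5367·548 / (2.7061971 × 10^7) = 102.3.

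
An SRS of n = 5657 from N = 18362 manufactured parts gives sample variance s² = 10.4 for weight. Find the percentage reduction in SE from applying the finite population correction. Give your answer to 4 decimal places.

16.8184

f = n/N = 5657/18362 = 0.30808191.
SE_no-fpc = √(s²/n) = 0.04287692; SE_fpc = √((1−f)s²/n) = 0.035665714.
Ratio = √(1−f) = 0.83181614. Reduction = 100·(1 − 0.83181614) = 16.8184%.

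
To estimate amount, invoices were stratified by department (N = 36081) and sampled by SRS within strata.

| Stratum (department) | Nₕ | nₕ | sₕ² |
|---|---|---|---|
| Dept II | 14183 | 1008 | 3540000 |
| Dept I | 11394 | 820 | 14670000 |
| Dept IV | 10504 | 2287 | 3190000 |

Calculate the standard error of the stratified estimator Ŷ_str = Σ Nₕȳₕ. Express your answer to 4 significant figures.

Var(Ŷ_str) = Σₕ Nₕ²(1 − fₕ)sₕ²/nₕ.
Dept II: 14183²·(1 − 1008/14183)·3540000/1008 = 6.5623812 × 10^11.
Dept I: 11394²·(1 − 820/11394)·14670000/820 = 2.1554194 × 10^12.
Dept IV: 10504²·(1 − 2287/10504)·3190000/2287 = 1.2039058 × 10^11.
Sum = 2.9320481 × 10^12.
SE = √(2.9320481 × 10^12) = 1.712 × 10^6.

1.712 × 10^6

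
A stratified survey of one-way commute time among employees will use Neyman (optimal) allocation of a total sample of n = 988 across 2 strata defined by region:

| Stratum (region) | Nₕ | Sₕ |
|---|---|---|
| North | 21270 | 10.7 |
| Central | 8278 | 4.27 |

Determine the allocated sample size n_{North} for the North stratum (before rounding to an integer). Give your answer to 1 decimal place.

855.2

Neyman allocation: nₕ = n·NₕSₕ / Σⱼ NⱼSⱼ.
Σ NⱼSⱼ = 21270·10.7 + 8278·4.27 = 262936.06.
n_{North} = 988·21270·10.7 / 262936.06 = 855.2.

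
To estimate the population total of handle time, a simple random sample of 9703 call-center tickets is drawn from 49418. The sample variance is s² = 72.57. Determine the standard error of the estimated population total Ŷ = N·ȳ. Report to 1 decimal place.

Var(Ŷ) = N²·Var(ȳ) = N²·(1 − n/N)·s²/n.
f = 9703/49418 = 0.19634546; Var(ȳ) = 0.80365454·72.57/9703 = 0.0060106369.
Var(Ŷ) = 49418² · 0.0060106369 = 1.4678809 × 10^7.
SE(Ŷ) = √(1.4678809 × 10^7) = 3831.3.

3831.3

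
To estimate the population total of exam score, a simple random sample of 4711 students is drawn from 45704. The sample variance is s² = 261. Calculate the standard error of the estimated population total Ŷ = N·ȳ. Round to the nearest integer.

10188

Var(Ŷ) = N²·Var(ȳ) = N²·(1 − n/N)·s²/n.
f = 4711/45704 = 0.10307632; Var(ȳ) = 0.89692368·261/4711 = 0.04969159.
Var(Ŷ) = 45704² · 0.04969159 = 1.0379856 × 10^8.
SE(Ŷ) = √(1.0379856 × 10^8) = 10188.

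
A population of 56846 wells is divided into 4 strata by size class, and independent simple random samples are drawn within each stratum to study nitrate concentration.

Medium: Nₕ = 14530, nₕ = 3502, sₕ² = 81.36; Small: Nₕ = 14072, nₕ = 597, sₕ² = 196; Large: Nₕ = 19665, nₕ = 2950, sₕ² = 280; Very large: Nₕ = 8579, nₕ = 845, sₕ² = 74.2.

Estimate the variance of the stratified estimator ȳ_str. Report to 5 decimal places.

0.03187

Var(ȳ_str) = Σₕ Wₕ²(1 − fₕ)sₕ²/nₕ with Wₕ = Nₕ/N, N = 56846.
Medium: Wₕ = 0.25560286; term = 0.25560286²·(1 − 0.24101858)·81.36/3502 = 0.0011520129.
Small: Wₕ = 0.24754600; term = 0.24754600²·(1 − 0.04242467)·196/597 = 0.019264889.
Large: Wₕ = 0.34593463; term = 0.34593463²·(1 − 0.15001271)·280/2950 = 0.0096546498.
Very large: Wₕ = 0.15091651; term = 0.15091651²·(1 − 0.09849633)·74.2/845 = 0.0018029688.
Sum = 0.031874521.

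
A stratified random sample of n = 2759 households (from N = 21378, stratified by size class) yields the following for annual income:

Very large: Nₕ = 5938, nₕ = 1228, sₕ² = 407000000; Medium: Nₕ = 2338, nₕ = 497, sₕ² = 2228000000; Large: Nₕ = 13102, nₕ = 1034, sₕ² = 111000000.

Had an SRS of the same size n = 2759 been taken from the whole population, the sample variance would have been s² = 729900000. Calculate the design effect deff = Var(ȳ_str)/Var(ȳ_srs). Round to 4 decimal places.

Var(ȳ_str) = Σ Wₕ²(1−fₕ)sₕ²/nₕ with Wₕ = Nₕ/21378:
  Very large: (5938/21378)²·(1−1228/5938)·407000000/1228 = 20282.571
  Medium: (2338/21378)²·(1−497/2338)·2228000000/497 = 42220.459
  Large: (13102/21378)²·(1−1034/13102)·111000000/1034 = 37139.939
  → Var(ȳ_str) = 99642.969.
Var(ȳ_srs) = (1 − 2759/21378)·729900000/2759 = 230409.8.
deff = 99642.969 / 230409.8 = 0.4325.

0.4325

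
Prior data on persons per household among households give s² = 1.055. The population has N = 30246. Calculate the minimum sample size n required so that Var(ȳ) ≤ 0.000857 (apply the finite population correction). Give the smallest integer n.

Without fpc, n₀ = s²/D = 1.055/0.000857 = 1231.0385.
With fpc, (1 − n/N)·s²/n ≤ D requires n ≥ n₀/(1 + n₀/N) = 1231.0385/(1 + 1231.0385/30246) = 1182.8937.
Rounding up, n = 1183.

1183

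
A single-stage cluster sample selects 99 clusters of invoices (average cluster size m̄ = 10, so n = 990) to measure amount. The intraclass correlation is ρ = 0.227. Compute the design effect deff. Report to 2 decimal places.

deff = 1 + (10 − 1)·0.227 = 1 + 2.043 = 3.043.

3.04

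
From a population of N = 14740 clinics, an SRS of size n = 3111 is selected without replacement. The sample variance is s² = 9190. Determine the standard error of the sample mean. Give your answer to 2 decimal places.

1.53

Under SRS without replacement, Var(ȳ) = (1 − f)·s²/n with f = n/N = 3111/14740 = 0.21105834.
Var(ȳ) = (1 − 0.21105834)·9190/3111 = 0.78894166·2.9540341 = 2.3305605.
SE(ȳ) = √(2.3305605) = 1.53.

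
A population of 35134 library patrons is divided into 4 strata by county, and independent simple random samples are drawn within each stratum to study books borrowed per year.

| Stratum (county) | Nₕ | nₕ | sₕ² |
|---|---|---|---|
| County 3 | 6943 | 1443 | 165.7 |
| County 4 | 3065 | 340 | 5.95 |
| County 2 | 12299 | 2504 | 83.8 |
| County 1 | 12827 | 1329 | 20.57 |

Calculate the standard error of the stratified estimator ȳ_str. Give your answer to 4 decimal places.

0.0937

Var(ȳ_str) = Σₕ Wₕ²(1 − fₕ)sₕ²/nₕ with Wₕ = Nₕ/N, N = 35134.
County 3: Wₕ = 0.19761485; term = 0.19761485²·(1 − 0.20783523)·165.7/1443 = 0.0035523098.
County 4: Wₕ = 0.08723743; term = 0.08723743²·(1 − 0.11092985)·5.95/340 = 1.1840767 × 10^-4.
County 2: Wₕ = 0.35005977; term = 0.35005977²·(1 − 0.20359379)·83.8/2504 = 0.0032660945.
County 1: Wₕ = 0.36508795; term = 0.36508795²·(1 − 0.10360957)·20.57/1329 = 0.0018492751.
Sum = 0.0087860871.
SE = √(0.0087860871) = 0.0937.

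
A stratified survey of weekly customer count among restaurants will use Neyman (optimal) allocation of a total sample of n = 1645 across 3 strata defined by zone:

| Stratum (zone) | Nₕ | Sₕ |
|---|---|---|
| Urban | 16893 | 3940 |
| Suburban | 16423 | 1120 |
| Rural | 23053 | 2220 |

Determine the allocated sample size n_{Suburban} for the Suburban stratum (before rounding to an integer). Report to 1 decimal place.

222.3

Neyman allocation: nₕ = n·NₕSₕ / Σⱼ NⱼSⱼ.
Σ NⱼSⱼ = 16893·3940 + 16423·1120 + 23053·2220 = 1.3612984 × 10^8.
n_{Suburban} = 1645·16423·1120 / (1.3612984 × 10^8) = 222.3.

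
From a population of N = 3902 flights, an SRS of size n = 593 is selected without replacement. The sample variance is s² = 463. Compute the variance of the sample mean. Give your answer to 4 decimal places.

Under SRS without replacement, Var(ȳ) = (1 − f)·s²/n with f = n/N = 593/3902 = 0.15197335.
Var(ȳ) = (1 − 0.15197335)·463/593 = 0.84802665·0.78077572 = 0.66211862.

0.6621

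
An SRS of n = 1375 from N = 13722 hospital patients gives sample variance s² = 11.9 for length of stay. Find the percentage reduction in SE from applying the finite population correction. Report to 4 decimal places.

5.1424

f = n/N = 1375/13722 = 0.10020405.
SE_no-fpc = √(s²/n) = 0.093029809; SE_fpc = √((1−f)s²/n) = 0.088245821.
Ratio = √(1−f) = 0.94857575. Reduction = 100·(1 − 0.94857575) = 5.1424%.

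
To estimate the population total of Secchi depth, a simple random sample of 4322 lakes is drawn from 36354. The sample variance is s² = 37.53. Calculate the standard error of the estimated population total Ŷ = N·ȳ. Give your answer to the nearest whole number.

Var(Ŷ) = N²·Var(ȳ) = N²·(1 − n/N)·s²/n.
f = 4322/36354 = 0.11888650; Var(ȳ) = 0.88111350·37.53/4322 = 0.0076511313.
Var(Ŷ) = 36354² · 0.0076511313 = 1.0111837 × 10^7.
SE(Ŷ) = √(1.0111837 × 10^7) = 3180.

3180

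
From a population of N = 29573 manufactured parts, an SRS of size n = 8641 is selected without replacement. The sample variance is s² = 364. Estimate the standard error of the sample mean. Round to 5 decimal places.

0.17267

Under SRS without replacement, Var(ȳ) = (1 − f)·s²/n with f = n/N = 8641/29573 = 0.29219220.
Var(ȳ) = (1 − 0.29219220)·364/8641 = 0.70780780·0.042124754 = 0.029816229.
SE(ȳ) = √(0.029816229) = 0.17267.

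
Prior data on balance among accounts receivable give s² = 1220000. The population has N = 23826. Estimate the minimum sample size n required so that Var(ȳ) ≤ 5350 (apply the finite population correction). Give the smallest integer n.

226

Without fpc, n₀ = s²/D = 1220000/5350 = 228.0374.
With fpc, (1 − n/N)·s²/n ≤ D requires n ≥ n₀/(1 + n₀/N) = 228.0374/(1 + 228.0374/23826) = 225.8756.
Rounding up, n = 226.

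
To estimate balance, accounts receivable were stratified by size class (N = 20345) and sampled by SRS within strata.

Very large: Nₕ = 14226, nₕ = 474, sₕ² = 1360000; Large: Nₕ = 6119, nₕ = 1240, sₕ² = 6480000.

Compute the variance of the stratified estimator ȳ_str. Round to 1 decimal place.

Var(ȳ_str) = Σₕ Wₕ²(1 − fₕ)sₕ²/nₕ with Wₕ = Nₕ/N, N = 20345.
Very large: Wₕ = 0.69923814; term = 0.69923814²·(1 − 0.03331927)·1360000/474 = 1356.1067.
Large: Wₕ = 0.30076186; term = 0.30076186²·(1 − 0.20264749)·6480000/1240 = 376.92002.
Sum = 1733.0267.

1733.0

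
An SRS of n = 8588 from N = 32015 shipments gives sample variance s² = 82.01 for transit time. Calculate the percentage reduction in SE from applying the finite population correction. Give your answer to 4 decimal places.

f = n/N = 8588/32015 = 0.26824926.
SE_no-fpc = √(s²/n) = 0.097720884; SE_fpc = √((1−f)s²/n) = 0.083592819.
Ratio = √(1−f) = 0.85542431. Reduction = 100·(1 − 0.85542431) = 14.4576%.

14.4576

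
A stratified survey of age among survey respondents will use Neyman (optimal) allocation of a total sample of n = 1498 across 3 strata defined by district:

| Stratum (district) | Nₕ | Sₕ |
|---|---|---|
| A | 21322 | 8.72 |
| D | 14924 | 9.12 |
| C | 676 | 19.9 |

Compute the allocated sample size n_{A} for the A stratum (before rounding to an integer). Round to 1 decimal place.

Neyman allocation: nₕ = n·NₕSₕ / Σⱼ NⱼSⱼ.
Σ NⱼSⱼ = 21322·8.72 + 14924·9.12 + 676·19.9 = 335487.12.
n_{A} = 1498·21322·8.72 / 335487.12 = 830.2.

830.2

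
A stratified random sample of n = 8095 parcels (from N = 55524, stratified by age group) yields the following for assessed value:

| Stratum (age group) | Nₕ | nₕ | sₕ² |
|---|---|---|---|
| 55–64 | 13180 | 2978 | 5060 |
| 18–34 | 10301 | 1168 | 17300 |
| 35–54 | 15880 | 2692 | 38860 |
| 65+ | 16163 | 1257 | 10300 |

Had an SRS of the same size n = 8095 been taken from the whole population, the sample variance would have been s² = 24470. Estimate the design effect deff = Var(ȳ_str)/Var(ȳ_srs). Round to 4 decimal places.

0.8315

Var(ȳ_str) = Σ Wₕ²(1−fₕ)sₕ²/nₕ with Wₕ = Nₕ/55524:
  55–64: (13180/55524)²·(1−2978/13180)·5060/2978 = 0.074107995
  18–34: (10301/55524)²·(1−1168/10301)·17300/1168 = 0.45199602
  35–54: (15880/55524)²·(1−2692/15880)·38860/2692 = 0.98060857
  65+: (16163/55524)²·(1−1257/16163)·10300/1257 = 0.64035904
  → Var(ȳ_str) = 2.1470716.
Var(ȳ_srs) = (1 − 8095/55524)·24470/8095 = 2.5821433.
deff = 2.1470716 / 2.5821433 = 0.8315.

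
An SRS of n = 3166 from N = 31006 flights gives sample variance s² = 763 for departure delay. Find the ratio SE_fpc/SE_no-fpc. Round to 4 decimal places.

0.9476

f = n/N = 3166/31006 = 0.10210927.
SE_no-fpc = √(s²/n) = 0.49091558; SE_fpc = √((1−f)s²/n) = 0.46517735.
Ratio = √(1−f) = 0.94757096.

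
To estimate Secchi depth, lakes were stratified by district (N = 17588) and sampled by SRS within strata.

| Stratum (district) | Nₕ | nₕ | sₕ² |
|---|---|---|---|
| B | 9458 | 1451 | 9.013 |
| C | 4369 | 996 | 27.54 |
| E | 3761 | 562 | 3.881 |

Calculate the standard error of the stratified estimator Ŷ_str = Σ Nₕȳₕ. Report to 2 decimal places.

Var(Ŷ_str) = Σₕ Nₕ²(1 − fₕ)sₕ²/nₕ.
B: 9458²·(1 − 1451/9458)·9.013/1451 = 470404.1.
C: 4369²·(1 − 996/4369)·27.54/996 = 407476.89.
E: 3761²·(1 − 562/3761)·3.881/562 = 83085.436.
Sum = 960966.43.
SE = √(960966.43) = 980.29.

980.29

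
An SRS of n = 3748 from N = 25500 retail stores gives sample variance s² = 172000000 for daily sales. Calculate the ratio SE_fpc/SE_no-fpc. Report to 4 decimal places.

0.9236

f = n/N = 3748/25500 = 0.14698039.
SE_no-fpc = √(s²/n) = 214.22218; SE_fpc = √((1−f)s²/n) = 197.85359.
Ratio = √(1−f) = 0.92359061.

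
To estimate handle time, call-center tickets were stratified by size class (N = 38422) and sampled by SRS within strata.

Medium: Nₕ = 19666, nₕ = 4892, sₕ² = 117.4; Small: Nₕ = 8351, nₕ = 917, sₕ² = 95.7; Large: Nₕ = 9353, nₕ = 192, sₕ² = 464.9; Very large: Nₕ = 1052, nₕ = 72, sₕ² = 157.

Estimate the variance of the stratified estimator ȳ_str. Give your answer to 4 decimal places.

Var(ȳ_str) = Σₕ Wₕ²(1 − fₕ)sₕ²/nₕ with Wₕ = Nₕ/N, N = 38422.
Medium: Wₕ = 0.51184217; term = 0.51184217²·(1 − 0.24875420)·117.4/4892 = 0.0047231946.
Small: Wₕ = 0.21734944; term = 0.21734944²·(1 − 0.10980721)·95.7/917 = 0.0043887789.
Large: Wₕ = 0.24342824; term = 0.24342824²·(1 − 0.02052817)·464.9/192 = 0.14053749.
Very large: Wₕ = 0.02738015; term = 0.02738015²·(1 − 0.06844106)·157/72 = 0.0015228216.
Sum = 0.15117229.

0.1512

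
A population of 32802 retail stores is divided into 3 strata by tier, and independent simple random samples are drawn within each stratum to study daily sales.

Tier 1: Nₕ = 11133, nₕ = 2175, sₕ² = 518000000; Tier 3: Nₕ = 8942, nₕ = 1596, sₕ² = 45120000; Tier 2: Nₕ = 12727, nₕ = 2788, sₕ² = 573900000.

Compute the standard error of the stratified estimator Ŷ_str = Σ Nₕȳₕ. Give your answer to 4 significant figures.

7.187 × 10^6

Var(Ŷ_str) = Σₕ Nₕ²(1 − fₕ)sₕ²/nₕ.
Tier 1: 11133²·(1 − 2175/11133)·518000000/2175 = 2.3751649 × 10^13.
Tier 3: 8942²·(1 − 1596/8942)·45120000/1596 = 1.8570423 × 10^12.
Tier 2: 12727²·(1 − 2788/12727)·573900000/2788 = 2.6038274 × 10^13.
Sum = 5.1646965 × 10^13.
SE = √(5.1646965 × 10^13) = 7.187 × 10^6.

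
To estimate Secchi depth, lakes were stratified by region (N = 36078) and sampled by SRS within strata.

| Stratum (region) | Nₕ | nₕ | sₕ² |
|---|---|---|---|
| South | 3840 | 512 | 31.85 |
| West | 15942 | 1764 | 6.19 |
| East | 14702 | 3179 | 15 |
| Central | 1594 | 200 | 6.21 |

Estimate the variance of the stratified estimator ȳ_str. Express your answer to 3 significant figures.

0.00189

Var(ȳ_str) = Σₕ Wₕ²(1 − fₕ)sₕ²/nₕ with Wₕ = Nₕ/N, N = 36078.
South: Wₕ = 0.10643606; term = 0.10643606²·(1 − 0.13333333)·31.85/512 = 6.1075792 × 10^-4.
West: Wₕ = 0.44187594; term = 0.44187594²·(1 − 0.11065111)·6.19/1764 = 6.0934736 × 10^-4.
East: Wₕ = 0.40750596; term = 0.40750596²·(1 − 0.21622908)·15/3179 = 6.1412645 × 10^-4.
Central: Wₕ = 0.04418205; term = 0.04418205²·(1 − 0.12547051)·6.21/200 = 5.3006336 × 10^-5.
Sum = 0.0018872381.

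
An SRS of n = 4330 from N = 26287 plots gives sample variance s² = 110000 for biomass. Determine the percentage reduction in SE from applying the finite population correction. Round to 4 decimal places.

8.6064

f = n/N = 4330/26287 = 0.16472020.
SE_no-fpc = √(s²/n) = 5.0402537; SE_fpc = √((1−f)s²/n) = 4.6064714.
Ratio = √(1−f) = 0.91393643. Reduction = 100·(1 − 0.91393643) = 8.6064%.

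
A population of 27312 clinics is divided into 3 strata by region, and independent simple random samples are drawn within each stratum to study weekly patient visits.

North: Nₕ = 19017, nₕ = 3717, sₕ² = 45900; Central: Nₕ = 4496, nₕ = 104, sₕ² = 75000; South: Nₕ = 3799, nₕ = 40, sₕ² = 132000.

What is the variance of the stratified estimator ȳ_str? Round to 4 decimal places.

Var(ȳ_str) = Σₕ Wₕ²(1 − fₕ)sₕ²/nₕ with Wₕ = Nₕ/N, N = 27312.
North: Wₕ = 0.69628735; term = 0.69628735²·(1 − 0.19545670)·45900/3717 = 4.8166662.
Central: Wₕ = 0.16461629; term = 0.16461629²·(1 − 0.02313167)·75000/104 = 19.090159.
South: Wₕ = 0.13909637; term = 0.13909637²·(1 − 0.01052909)·132000/40 = 63.17548.
Sum = 87.082305.

87.0823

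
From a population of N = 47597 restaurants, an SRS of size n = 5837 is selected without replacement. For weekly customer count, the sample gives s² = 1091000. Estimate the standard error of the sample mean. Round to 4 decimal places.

12.8058

Under SRS without replacement, Var(ȳ) = (1 − f)·s²/n with f = n/N = 5837/47597 = 0.12263378.
Var(ȳ) = (1 − 0.12263378)·1091000/5837 = 0.87736622·186.91108 = 163.98947.
SE(ȳ) = √(163.98947) = 12.8058.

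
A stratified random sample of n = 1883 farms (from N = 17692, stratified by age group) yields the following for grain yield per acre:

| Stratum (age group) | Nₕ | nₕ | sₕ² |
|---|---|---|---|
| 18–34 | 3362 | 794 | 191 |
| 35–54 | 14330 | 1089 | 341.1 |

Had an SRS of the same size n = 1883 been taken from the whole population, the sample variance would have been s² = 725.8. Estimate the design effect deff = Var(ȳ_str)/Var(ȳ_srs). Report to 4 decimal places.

Var(ȳ_str) = Σ Wₕ²(1−fₕ)sₕ²/nₕ with Wₕ = Nₕ/17692:
  18–34: (3362/17692)²·(1−794/3362)·191/794 = 0.0066351651
  35–54: (14330/17692)²·(1−1089/14330)·341.1/1089 = 0.18987464
  → Var(ȳ_str) = 0.19650981.
Var(ȳ_srs) = (1 − 1883/17692)·725.8/1883 = 0.34442456.
deff = 0.19650981 / 0.34442456 = 0.5705.

0.5705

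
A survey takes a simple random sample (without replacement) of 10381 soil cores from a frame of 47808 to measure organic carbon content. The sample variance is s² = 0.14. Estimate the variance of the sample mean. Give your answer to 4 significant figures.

1.056 × 10^-5

Under SRS without replacement, Var(ȳ) = (1 − f)·s²/n with f = n/N = 10381/47808 = 0.21713939.
Var(ȳ) = (1 − 0.21713939)·0.14/10381 = 0.78286061·1.3486177 × 10^-5 = 1.0557796 × 10^-5.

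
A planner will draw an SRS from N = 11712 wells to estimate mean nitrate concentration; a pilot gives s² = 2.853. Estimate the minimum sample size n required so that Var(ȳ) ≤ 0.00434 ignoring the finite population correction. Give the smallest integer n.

658

Without fpc, n₀ = s²/D = 2.853/0.00434 = 657.3733.
Rounding up, n = 658.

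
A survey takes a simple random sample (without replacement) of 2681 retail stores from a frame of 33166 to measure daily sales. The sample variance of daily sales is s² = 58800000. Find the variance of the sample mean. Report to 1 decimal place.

Under SRS without replacement, Var(ȳ) = (1 − f)·s²/n with f = n/N = 2681/33166 = 0.08083580.
Var(ȳ) = (1 − 0.08083580)·58800000/2681 = 0.91916420·21932.115 = 20159.215.

20159.2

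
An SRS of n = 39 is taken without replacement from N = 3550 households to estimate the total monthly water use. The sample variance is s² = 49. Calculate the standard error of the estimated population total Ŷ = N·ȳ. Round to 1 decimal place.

3957.3

Var(Ŷ) = N²·Var(ȳ) = N²·(1 − n/N)·s²/n.
f = 39/3550 = 0.01098592; Var(ȳ) = 0.98901408·49/39 = 1.2426074.
Var(Ŷ) = 3550² · 1.2426074 = 1.565996 × 10^7.
SE(Ŷ) = √(1.565996 × 10^7) = 3957.3.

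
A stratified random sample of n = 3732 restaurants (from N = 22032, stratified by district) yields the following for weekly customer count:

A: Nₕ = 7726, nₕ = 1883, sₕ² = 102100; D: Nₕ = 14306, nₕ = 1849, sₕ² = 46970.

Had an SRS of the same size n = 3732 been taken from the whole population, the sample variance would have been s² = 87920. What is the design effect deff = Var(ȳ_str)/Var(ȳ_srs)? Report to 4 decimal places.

0.7343

Var(ȳ_str) = Σ Wₕ²(1−fₕ)sₕ²/nₕ with Wₕ = Nₕ/22032:
  A: (7726/22032)²·(1−1883/7726)·102100/1883 = 5.0426423
  D: (14306/22032)²·(1−1849/14306)·46970/1849 = 9.3262593
  → Var(ȳ_str) = 14.368902.
Var(ȳ_srs) = (1 − 3732/22032)·87920/3732 = 19.567855.
deff = 14.368902 / 19.567855 = 0.7343.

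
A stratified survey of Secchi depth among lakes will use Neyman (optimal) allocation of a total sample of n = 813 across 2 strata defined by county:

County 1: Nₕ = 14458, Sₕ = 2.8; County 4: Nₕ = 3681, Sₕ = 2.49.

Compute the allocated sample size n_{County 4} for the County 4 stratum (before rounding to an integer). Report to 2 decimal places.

Neyman allocation: nₕ = n·NₕSₕ / Σⱼ NⱼSⱼ.
Σ NⱼSⱼ = 14458·2.8 + 3681·2.49 = 49648.09.
n_{County 4} = 813·3681·2.49 / 49648.09 = 150.09.

150.09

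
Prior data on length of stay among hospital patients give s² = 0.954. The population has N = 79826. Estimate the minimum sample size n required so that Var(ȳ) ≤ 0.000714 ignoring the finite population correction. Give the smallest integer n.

1337

Without fpc, n₀ = s²/D = 0.954/0.000714 = 1336.1345.
Rounding up, n = 1337.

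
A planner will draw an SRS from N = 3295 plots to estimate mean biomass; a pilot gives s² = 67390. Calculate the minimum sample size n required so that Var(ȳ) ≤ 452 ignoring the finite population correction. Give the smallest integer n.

150

Without fpc, n₀ = s²/D = 67390/452 = 149.0929.
Rounding up, n = 150.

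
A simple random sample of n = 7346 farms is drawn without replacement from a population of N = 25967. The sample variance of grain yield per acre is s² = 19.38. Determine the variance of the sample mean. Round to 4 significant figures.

0.001892

Under SRS without replacement, Var(ȳ) = (1 − f)·s²/n with f = n/N = 7346/25967 = 0.28289752.
Var(ȳ) = (1 − 0.28289752)·19.38/7346 = 0.71710248·0.0026381704 = 0.0018918386.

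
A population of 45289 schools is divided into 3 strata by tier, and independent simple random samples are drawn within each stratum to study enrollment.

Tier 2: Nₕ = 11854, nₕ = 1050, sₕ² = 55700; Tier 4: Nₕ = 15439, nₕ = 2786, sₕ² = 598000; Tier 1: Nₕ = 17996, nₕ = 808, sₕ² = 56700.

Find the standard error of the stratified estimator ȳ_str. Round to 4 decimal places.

5.8599

Var(ȳ_str) = Σₕ Wₕ²(1 − fₕ)sₕ²/nₕ with Wₕ = Nₕ/N, N = 45289.
Tier 2: Wₕ = 0.26174126; term = 0.26174126²·(1 − 0.08857770)·55700/1050 = 3.312302.
Tier 4: Wₕ = 0.34089956; term = 0.34089956²·(1 − 0.18045210)·598000/2786 = 20.443125.
Tier 1: Wₕ = 0.39735918; term = 0.39735918²·(1 − 0.04489887)·56700/808 = 10.582483.
Sum = 34.33791.
SE = √(34.33791) = 5.8599.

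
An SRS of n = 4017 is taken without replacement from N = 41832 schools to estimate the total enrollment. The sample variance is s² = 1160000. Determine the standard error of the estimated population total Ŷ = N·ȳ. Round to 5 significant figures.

Var(Ŷ) = N²·Var(ȳ) = N²·(1 − n/N)·s²/n.
f = 4017/41832 = 0.09602697; Var(ȳ) = 0.90397303·1160000/4017 = 261.04275.
Var(Ŷ) = 41832² · 261.04275 = 4.5680294 × 10^11.
SE(Ŷ) = √(4.5680294 × 10^11) = 675870.

675870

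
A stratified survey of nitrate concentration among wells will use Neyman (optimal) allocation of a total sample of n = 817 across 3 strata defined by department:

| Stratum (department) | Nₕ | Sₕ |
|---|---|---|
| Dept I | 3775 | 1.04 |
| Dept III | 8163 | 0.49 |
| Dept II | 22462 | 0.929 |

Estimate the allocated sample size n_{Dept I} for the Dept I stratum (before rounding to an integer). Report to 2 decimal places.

Neyman allocation: nₕ = n·NₕSₕ / Σⱼ NⱼSⱼ.
Σ NⱼSⱼ = 3775·1.04 + 8163·0.49 + 22462·0.929 = 28793.068.
n_{Dept I} = 817·3775·1.04 / 28793.068 = 111.40.

111.40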